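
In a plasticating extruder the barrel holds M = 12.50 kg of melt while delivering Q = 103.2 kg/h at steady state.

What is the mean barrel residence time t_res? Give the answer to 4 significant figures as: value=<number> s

Q_s = Q / 3600 = 103.2 / 3600 = 0.0286667 kg/s
Mean residence time: t_res = M/Q_s = 12.50 kg / 0.0286667 kg/s = 436.047 s

value=436.0 s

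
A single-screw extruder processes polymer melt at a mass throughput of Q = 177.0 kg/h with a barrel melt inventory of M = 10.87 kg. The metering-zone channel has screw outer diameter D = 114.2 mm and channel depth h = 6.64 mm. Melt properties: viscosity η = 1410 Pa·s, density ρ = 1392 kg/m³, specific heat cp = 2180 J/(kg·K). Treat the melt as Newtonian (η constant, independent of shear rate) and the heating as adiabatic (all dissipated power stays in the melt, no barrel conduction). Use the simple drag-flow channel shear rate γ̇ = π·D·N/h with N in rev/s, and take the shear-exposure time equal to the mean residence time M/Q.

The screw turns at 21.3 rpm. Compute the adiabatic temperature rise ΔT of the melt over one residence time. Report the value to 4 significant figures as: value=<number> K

value=37.80 K

Q_s = Q / 3600 = 177.0 / 3600 = 0.0491667 kg/s
Mean residence time: t_res = M/Q_s = 10.87 kg / 0.0491667 kg/s = 221.085 s
Convert to SI: D = 0.1142 m, h = 0.00664 m, N = 21.3/60 = 0.355 rev/s
γ̇ = π·D·N / h = π · 0.1142 · 0.355 / 0.00664 = 19.1812 s⁻¹
ΔT = η·γ̇²·t_res / (ρ·cp) = 1410 · (19.1812)² · 221.085 / (1392 · 2180) = 37.795 K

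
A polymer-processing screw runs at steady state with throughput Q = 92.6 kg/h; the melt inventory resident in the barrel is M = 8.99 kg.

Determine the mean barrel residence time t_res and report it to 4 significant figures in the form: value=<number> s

value=349.5 s

Q_s = Q / 3600 = 92.6 / 3600 = 0.0257222 kg/s
t_res = M / Q_s = 8.99 / 0.0257222 = 349.503 s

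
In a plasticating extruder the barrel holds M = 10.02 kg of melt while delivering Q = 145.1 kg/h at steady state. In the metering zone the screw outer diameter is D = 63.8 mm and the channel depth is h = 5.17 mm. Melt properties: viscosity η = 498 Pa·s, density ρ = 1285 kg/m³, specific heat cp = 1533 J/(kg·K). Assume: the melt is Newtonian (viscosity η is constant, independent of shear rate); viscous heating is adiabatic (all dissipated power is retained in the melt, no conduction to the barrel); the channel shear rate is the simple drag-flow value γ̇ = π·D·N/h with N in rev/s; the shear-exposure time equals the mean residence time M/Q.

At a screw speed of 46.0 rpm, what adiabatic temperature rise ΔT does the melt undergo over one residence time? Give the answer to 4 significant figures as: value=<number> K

Q_s = Q / 3600 = 145.1 / 3600 = 0.0403056 kg/s
t_res = M / Q_s = 10.02 ÷ 0.0403056 = 248.601 s
Convert to SI: D = 0.0638 m, h = 0.00517 m, N = 46.0/60 = 0.766667 rev/s
γ̇ = π·D·N / h = π · 0.0638 · 0.766667 / 0.00517 = 29.7226 s⁻¹
ΔT = η·γ̇²·t_res / (ρ·cp) = 498 · (29.7226)² · 248.601 / (1285 · 1533) = 55.5214 K

value=55.52 K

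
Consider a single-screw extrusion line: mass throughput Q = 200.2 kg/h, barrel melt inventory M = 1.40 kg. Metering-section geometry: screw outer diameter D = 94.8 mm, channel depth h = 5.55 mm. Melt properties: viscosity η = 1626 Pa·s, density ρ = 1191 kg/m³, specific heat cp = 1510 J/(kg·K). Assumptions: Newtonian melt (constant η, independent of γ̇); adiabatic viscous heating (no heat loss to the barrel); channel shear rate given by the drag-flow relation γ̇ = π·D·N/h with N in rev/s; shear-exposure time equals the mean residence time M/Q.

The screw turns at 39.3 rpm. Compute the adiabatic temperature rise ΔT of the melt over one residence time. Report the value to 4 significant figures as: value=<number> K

Q_s = Q / 3600 = 200.2 / 3600 = 0.0556111 kg/s
t_res = M / Q_s = 1.40 / 0.0556111 = 25.1748 s
Convert to SI: D = 0.0948 m, h = 0.00555 m, N = 39.3/60 = 0.655 rev/s
Shear rate: γ̇ = πDN/h = π·0.0948·0.655/0.00555 = 35.1485 s⁻¹
ΔT = η·γ̇²·t_res / (ρ·cp) = 1626 · (35.1485)² · 25.1748 / (1191 · 1510) = 28.1197 K

value=28.12 K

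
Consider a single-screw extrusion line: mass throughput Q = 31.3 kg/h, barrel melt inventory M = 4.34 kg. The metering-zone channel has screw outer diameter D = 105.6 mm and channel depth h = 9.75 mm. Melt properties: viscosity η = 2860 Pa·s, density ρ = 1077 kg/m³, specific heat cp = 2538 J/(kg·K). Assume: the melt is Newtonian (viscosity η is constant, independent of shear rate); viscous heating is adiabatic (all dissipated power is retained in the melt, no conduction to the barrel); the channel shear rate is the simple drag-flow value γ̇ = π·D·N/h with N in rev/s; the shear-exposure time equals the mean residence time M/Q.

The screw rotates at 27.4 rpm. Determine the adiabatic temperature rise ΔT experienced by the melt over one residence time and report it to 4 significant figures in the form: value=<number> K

value=126.1 K

Q_s = Q / 3600 = 31.3 / 3600 = 0.00869444 kg/s
Mean residence time: t_res = M/Q_s = 4.34 kg / 0.00869444 kg/s = 499.169 s
D = 105.6 mm = 0.1056 m;  h = 9.75 mm = 0.00975 m;  N = 27.4 rpm / 60 = 0.456667 rev/s
Shear rate: γ̇ = πDN/h = π·0.1056·0.456667/0.00975 = 15.5385 s⁻¹
ΔT = η·γ̇²·t_res/(ρ·cp) = [2860 × 15.5385² × 499.169] / [1077 × 2538] = 126.102 K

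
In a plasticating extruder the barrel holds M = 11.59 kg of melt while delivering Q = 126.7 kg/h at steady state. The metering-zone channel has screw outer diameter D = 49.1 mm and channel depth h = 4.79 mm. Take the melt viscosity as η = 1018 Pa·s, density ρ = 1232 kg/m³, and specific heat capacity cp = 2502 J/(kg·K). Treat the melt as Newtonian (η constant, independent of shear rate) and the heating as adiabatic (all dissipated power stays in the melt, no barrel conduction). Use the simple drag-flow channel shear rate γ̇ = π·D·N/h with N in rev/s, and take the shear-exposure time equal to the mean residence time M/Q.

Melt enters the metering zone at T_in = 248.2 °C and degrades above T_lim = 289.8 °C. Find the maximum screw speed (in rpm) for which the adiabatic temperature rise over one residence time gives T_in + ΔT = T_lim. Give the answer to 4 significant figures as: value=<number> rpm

Q_s = Q / 3600 = 126.7 / 3600 = 0.0351944 kg/s
Mean residence time: t_res = M/Q_s = 11.59 kg / 0.0351944 kg/s = 329.313 s
Geometry in SI: D = 49.1 mm → 0.0491 m, h = 4.79 mm → 0.00479 m
Allowable rise: ΔT_a = T_lim − T_in = 289.8 − 248.2 = 41.6 K
Invert ΔT = ηγ̇²t_res/(ρcp) for γ̇: γ̇_max² = ΔT_a ρ cp / (η t_res) = 41.6·1232·2502 / (1018·329.313) = 382.502 s⁻²
γ̇_max = √382.502 = 19.5577 s⁻¹
N_max = γ̇_max·h / (π·D) = 19.5577 · 0.00479 / (π · 0.0491) = 0.607325 rev/s = 36.4395 rpm

value=36.44 rpm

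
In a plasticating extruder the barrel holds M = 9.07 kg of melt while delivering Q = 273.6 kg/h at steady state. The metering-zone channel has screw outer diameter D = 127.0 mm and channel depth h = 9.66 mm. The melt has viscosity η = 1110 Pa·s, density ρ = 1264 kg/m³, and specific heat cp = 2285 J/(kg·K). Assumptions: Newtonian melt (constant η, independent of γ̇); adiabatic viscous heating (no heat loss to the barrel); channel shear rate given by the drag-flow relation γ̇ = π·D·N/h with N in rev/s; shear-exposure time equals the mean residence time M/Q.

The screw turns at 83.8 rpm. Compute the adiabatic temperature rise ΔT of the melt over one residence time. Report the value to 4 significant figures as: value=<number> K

Q_s = Q / 3600 = 273.6 / 3600 = 0.076 kg/s
t_res = M / Q_s = 9.07 / 0.076 = 119.342 s
D = 127.0 mm = 0.127 m;  h = 9.66 mm = 0.00966 m;  N = 83.8 rpm / 60 = 1.39667 rev/s
γ̇ = π·D·N / h = π · 0.127 · 1.39667 / 0.00966 = 57.6858 s⁻¹
ΔT = η·γ̇²·t_res / (ρ·cp) = 1110 · (57.6858)² · 119.342 / (1264 · 2285) = 152.624 K

value=152.6 K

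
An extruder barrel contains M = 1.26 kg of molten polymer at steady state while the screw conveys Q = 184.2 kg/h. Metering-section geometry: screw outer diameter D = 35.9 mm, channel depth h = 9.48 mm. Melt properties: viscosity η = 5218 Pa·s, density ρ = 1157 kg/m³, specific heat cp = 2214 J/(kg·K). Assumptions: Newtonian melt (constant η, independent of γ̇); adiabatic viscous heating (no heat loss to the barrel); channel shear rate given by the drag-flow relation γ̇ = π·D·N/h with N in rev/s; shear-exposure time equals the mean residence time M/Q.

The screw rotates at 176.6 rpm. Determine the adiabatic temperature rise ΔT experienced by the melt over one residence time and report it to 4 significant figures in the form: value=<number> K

Convert throughput: Q = 184.2 kg/h = 184.2/3600 = 0.0511667 kg/s
t_res = M / Q_s = 1.26 / 0.0511667 = 24.6254 s
Geometry in metres: D = 35.9 mm → 0.0359 m, h = 9.48 mm → 0.00948 m; screw speed N = 176.6 rpm = 2.94333 rev/s
γ̇ = π·D·N / h = π · 0.0359 · 2.94333 / 0.00948 = 35.0167 s⁻¹
ΔT = η·γ̇²·t_res/(ρ·cp) = [5218 × 35.0167² × 24.6254] / [1157 × 2214] = 61.5074 K

value=61.51 K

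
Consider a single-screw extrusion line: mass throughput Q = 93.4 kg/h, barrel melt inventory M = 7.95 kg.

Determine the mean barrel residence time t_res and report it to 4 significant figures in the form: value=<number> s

value=306.4 s

Convert throughput: Q = 93.4 kg/h = 93.4/3600 = 0.0259444 kg/s
t_res = M / Q_s = 7.95 ÷ 0.0259444 = 306.424 s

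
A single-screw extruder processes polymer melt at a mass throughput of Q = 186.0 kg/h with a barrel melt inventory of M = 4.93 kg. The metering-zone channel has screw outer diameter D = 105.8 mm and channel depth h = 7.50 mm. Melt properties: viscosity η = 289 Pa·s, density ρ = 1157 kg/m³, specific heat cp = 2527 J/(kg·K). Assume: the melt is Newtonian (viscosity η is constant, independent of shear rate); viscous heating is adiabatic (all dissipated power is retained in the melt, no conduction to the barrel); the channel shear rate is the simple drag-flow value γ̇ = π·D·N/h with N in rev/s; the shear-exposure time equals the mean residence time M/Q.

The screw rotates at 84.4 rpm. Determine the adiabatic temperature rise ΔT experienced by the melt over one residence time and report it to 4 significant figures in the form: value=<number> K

value=36.65 K

Q_s = Q / 3600 = 186.0 / 3600 = 0.0516667 kg/s
t_res = M / Q_s = 4.93 ÷ 0.0516667 = 95.4194 s
Geometry in metres: D = 105.8 mm → 0.1058 m, h = 7.50 mm → 0.0075 m; screw speed N = 84.4 rpm = 1.40667 rev/s
γ̇ = π·D·N / h = π · 0.1058 · 1.40667 / 0.0075 = 62.3398 s⁻¹
ΔT = η·γ̇²·t_res/(ρ·cp) = [289 × 62.3398² × 95.4194] / [1157 × 2527] = 36.6544 K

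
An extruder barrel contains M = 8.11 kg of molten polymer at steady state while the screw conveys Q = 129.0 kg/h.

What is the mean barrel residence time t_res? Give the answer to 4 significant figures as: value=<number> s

value=226.3 s

Q_s = Q / 3600 = 129.0 / 3600 = 0.0358333 kg/s
t_res = M / Q_s = 8.11 ÷ 0.0358333 = 226.326 s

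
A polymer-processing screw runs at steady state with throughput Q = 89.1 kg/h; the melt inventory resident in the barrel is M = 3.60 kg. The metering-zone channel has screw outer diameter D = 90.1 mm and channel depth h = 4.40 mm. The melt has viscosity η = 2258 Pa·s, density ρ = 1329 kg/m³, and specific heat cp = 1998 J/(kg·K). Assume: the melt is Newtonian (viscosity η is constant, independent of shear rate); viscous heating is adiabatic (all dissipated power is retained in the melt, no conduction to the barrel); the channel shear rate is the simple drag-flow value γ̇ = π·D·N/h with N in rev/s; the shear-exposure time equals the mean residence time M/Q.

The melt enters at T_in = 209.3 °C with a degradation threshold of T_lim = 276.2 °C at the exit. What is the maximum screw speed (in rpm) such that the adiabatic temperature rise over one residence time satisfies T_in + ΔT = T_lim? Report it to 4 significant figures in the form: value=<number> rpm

value=21.69 rpm

Throughput in SI: Q_s = 89.1 kg/h ÷ 3600 s/h = 0.02475 kg/s
t_res = M / Q_s = 3.60 / 0.02475 = 145.455 s
Convert to metres: D = 0.0901 m, h = 0.0044 m
ΔT_a = T_lim − T_in = 276.2 °C − 209.3 °C = 66.9 K
γ̇_max² = ΔT_a·ρ·cp / (η·t_res) = [66.9 × 1329 × 1998] / [2258 × 145.455] = 540.873 s⁻²
γ̇_max = sqrt(540.873) = 23.2567 s⁻¹
N_max = γ̇_max·h / (π·D) = 23.2567 · 0.0044 / (π · 0.0901) = 0.361514 rev/s = 21.6909 rpm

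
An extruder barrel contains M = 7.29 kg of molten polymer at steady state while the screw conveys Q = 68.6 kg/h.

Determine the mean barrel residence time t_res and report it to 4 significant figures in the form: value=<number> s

value=382.6 s

Q_s = Q / 3600 = 68.6 / 3600 = 0.0190556 kg/s
Mean residence time: t_res = M/Q_s = 7.29 kg / 0.0190556 kg/s = 382.566 s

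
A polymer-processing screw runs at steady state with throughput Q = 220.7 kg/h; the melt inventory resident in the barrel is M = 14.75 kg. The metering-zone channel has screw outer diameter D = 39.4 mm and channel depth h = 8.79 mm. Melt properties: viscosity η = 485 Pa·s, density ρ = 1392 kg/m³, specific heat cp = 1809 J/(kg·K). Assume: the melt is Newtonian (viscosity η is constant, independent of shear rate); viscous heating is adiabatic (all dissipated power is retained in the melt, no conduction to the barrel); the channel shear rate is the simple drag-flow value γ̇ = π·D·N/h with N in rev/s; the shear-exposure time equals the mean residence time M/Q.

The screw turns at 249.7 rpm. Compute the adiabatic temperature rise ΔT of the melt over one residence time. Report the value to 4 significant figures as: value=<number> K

value=159.1 K

Q_s = Q / 3600 = 220.7 / 3600 = 0.0613056 kg/s
t_res = M / Q_s = 14.75 ÷ 0.0613056 = 240.598 s
Convert to SI: D = 0.0394 m, h = 0.00879 m, N = 249.7/60 = 4.16167 rev/s
Shear rate: γ̇ = πDN/h = π·0.0394·4.16167/0.00879 = 58.6036 s⁻¹
Adiabatic rise: ΔT = η γ̇² t_res / (ρ cp) = 485·(58.6036)²·240.598 / (1392·1809) = 159.149 K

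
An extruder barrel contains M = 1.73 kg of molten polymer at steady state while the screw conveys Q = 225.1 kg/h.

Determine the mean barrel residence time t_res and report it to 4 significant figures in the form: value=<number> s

Q_s = Q / 3600 = 225.1 / 3600 = 0.0625278 kg/s
t_res = M / Q_s = 1.73 ÷ 0.0625278 = 27.6677 s

value=27.67 s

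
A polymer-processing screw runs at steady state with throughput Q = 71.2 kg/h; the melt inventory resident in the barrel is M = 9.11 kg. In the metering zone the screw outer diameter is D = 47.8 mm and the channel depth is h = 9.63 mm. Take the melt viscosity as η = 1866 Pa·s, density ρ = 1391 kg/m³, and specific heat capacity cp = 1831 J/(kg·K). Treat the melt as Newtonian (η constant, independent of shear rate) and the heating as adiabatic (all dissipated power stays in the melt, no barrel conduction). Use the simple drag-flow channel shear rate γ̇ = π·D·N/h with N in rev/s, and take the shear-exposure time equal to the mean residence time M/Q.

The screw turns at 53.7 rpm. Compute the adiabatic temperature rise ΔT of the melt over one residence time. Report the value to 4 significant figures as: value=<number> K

Convert throughput: Q = 71.2 kg/h = 71.2/3600 = 0.0197778 kg/s
t_res = M / Q_s = 9.11 / 0.0197778 = 460.618 s
Convert to SI: D = 0.0478 m, h = 0.00963 m, N = 53.7/60 = 0.895 rev/s
γ̇ = π·D·N / h = π · 0.0478 · 0.895 / 0.00963 = 13.9564 s⁻¹
Adiabatic rise: ΔT = η γ̇² t_res / (ρ cp) = 1866·(13.9564)²·460.618 / (1391·1831) = 65.7334 K

value=65.73 K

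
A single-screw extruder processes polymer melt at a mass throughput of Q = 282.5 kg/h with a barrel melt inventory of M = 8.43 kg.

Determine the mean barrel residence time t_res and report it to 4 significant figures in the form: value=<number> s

Throughput in SI: Q_s = 282.5 kg/h ÷ 3600 s/h = 0.0784722 kg/s
Mean residence time: t_res = M/Q_s = 8.43 kg / 0.0784722 kg/s = 107.427 s

value=107.4 s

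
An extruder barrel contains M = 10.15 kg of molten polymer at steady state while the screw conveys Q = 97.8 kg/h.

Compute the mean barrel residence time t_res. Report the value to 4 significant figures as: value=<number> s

Q_s = Q / 3600 = 97.8 / 3600 = 0.0271667 kg/s
t_res = M / Q_s = 10.15 / 0.0271667 = 373.62 s

value=373.6 s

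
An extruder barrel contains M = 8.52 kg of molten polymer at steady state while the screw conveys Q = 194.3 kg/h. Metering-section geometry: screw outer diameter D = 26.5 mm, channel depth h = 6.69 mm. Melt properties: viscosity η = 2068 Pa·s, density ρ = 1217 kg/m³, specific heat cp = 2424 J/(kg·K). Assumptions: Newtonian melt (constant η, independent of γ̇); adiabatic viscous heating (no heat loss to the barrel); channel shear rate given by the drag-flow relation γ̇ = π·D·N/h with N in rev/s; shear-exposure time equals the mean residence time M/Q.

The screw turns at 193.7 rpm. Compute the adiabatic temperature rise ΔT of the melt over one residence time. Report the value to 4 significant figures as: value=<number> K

Q_s = Q / 3600 = 194.3 / 3600 = 0.0539722 kg/s
t_res = M / Q_s = 8.52 / 0.0539722 = 157.859 s
Geometry in metres: D = 26.5 mm → 0.0265 m, h = 6.69 mm → 0.00669 m; screw speed N = 193.7 rpm = 3.22833 rev/s
γ̇ = π·D·N / h = π · 0.0265 · 3.22833 / 0.00669 = 40.1743 s⁻¹
ΔT = η·γ̇²·t_res / (ρ·cp) = 2068 · (40.1743)² · 157.859 / (1217 · 2424) = 178.605 K

value=178.6 K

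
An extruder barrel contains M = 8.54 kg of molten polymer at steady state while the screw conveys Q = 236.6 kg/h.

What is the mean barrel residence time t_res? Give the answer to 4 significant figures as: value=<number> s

value=129.9 s

Q_s = Q / 3600 = 236.6 / 3600 = 0.0657222 kg/s
t_res = M / Q_s = 8.54 / 0.0657222 = 129.941 s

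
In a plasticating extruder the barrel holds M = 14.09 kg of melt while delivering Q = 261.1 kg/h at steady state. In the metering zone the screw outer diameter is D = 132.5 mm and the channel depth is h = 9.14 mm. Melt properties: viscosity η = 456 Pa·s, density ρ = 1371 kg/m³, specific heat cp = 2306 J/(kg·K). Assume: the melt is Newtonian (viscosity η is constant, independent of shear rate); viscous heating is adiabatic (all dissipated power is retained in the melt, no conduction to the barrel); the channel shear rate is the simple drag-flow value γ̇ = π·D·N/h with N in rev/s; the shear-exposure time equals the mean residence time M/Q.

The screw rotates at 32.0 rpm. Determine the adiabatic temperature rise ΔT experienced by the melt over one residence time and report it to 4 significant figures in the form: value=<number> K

value=16.53 K

Throughput in SI: Q_s = 261.1 kg/h ÷ 3600 s/h = 0.0725278 kg/s
t_res = M / Q_s = 14.09 ÷ 0.0725278 = 194.27 s
Geometry in metres: D = 132.5 mm → 0.1325 m, h = 9.14 mm → 0.00914 m; screw speed N = 32.0 rpm = 0.533333 rev/s
Shear rate: γ̇ = πDN/h = π·0.1325·0.533333/0.00914 = 24.2895 s⁻¹
Adiabatic rise: ΔT = η γ̇² t_res / (ρ cp) = 456·(24.2895)²·194.27 / (1371·2306) = 16.5315 K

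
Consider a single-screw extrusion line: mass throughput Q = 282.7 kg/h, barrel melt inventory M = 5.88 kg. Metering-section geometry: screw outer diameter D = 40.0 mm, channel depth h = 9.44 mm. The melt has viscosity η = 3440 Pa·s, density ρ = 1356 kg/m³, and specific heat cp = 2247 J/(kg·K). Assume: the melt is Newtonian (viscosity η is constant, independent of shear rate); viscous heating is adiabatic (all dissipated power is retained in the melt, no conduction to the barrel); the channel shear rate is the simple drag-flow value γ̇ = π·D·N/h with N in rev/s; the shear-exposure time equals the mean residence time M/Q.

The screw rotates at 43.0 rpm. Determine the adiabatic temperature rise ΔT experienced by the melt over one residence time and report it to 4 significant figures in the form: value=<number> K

Convert throughput: Q = 282.7 kg/h = 282.7/3600 = 0.0785278 kg/s
t_res = M / Q_s = 5.88 ÷ 0.0785278 = 74.878 s
Geometry in metres: D = 40.0 mm → 0.04 m, h = 9.44 mm → 0.00944 m; screw speed N = 43.0 rpm = 0.716667 rev/s
γ̇ = π·D·N / h = π · 0.04 · 0.716667 / 0.00944 = 9.54015 s⁻¹
Adiabatic rise: ΔT = η γ̇² t_res / (ρ cp) = 3440·(9.54015)²·74.878 / (1356·2247) = 7.69414 K

value=7.694 K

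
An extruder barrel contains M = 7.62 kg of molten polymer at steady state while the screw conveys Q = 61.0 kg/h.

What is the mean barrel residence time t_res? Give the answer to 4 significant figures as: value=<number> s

value=449.7 s

Convert throughput: Q = 61.0 kg/h = 61.0/3600 = 0.0169444 kg/s
t_res = M / Q_s = 7.62 ÷ 0.0169444 = 449.705 s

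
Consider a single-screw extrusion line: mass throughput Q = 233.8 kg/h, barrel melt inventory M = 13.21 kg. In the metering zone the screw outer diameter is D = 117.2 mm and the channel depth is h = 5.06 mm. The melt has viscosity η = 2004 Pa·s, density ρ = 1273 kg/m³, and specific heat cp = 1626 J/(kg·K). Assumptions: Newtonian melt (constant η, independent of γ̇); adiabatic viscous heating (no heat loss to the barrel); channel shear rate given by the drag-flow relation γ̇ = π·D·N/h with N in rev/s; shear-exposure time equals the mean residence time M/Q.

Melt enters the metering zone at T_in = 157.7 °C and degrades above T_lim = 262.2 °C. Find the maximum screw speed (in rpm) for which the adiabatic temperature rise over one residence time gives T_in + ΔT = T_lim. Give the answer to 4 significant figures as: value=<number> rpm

value=18.99 rpm

Throughput in SI: Q_s = 233.8 kg/h ÷ 3600 s/h = 0.0649444 kg/s
t_res = M / Q_s = 13.21 ÷ 0.0649444 = 203.405 s
Convert to metres: D = 0.1172 m, h = 0.00506 m
ΔT_a = T_lim − T_in = 262.2 °C − 157.7 °C = 104.5 K
Invert ΔT = ηγ̇²t_res/(ρcp) for γ̇: γ̇_max² = ΔT_a ρ cp / (η t_res) = 104.5·1273·1626 / (2004·203.405) = 530.648 s⁻²
γ̇_max = √530.648 = 23.0358 s⁻¹
N_max = γ̇_max·h / (π·D) = 23.0358 · 0.00506 / (π · 0.1172) = 0.316575 rev/s = 18.9945 rpm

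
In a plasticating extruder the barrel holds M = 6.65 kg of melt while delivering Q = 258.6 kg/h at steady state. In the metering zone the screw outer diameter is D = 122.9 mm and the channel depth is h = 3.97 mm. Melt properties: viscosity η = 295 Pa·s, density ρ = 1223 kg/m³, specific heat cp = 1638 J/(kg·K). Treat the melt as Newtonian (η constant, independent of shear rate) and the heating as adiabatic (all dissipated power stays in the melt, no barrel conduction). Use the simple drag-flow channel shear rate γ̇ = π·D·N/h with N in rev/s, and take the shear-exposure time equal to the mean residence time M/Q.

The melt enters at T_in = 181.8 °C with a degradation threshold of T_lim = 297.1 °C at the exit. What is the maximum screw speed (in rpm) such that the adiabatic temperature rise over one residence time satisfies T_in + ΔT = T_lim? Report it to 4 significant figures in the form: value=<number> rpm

Convert throughput: Q = 258.6 kg/h = 258.6/3600 = 0.0718333 kg/s
t_res = M / Q_s = 6.65 / 0.0718333 = 92.5754 s
Geometry in SI: D = 122.9 mm → 0.1229 m, h = 3.97 mm → 0.00397 m
ΔT_a = T_lim − T_in = 297.1 °C − 181.8 °C = 115.3 K
γ̇_max² = ΔT_a·ρ·cp / (η·t_res) = [115.3 × 1223 × 1638] / [295 × 92.5754] = 8457.7 s⁻²
γ̇_max = √8457.7 = 91.9657 s⁻¹
Solve γ̇ = πDN/h for N: N_max = γ̇_max·h/(π·D) = 91.9657 × 0.00397 / (π × 0.1229) = 0.945616 rev/s = 56.737 rpm

value=56.74 rpm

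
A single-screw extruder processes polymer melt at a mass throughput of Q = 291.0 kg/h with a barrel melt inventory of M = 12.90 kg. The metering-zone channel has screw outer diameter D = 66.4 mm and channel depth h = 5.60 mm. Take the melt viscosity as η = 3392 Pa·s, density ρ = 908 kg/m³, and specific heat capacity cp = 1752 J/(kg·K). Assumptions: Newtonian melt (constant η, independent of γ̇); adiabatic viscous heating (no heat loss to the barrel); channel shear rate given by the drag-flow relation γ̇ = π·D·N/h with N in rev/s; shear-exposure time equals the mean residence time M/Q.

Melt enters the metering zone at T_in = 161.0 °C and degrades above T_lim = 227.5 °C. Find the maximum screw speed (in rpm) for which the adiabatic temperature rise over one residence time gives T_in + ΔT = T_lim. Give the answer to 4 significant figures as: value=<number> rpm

Throughput in SI: Q_s = 291.0 kg/h ÷ 3600 s/h = 0.0808333 kg/s
t_res = M / Q_s = 12.90 ÷ 0.0808333 = 159.588 s
Geometry in SI: D = 66.4 mm → 0.0664 m, h = 5.60 mm → 0.0056 m
ΔT_a = T_lim − T_in = 227.5 °C − 161.0 °C = 66.5 K
Invert ΔT = ηγ̇²t_res/(ρcp) for γ̇: γ̇_max² = ΔT_a ρ cp / (η t_res) = 66.5·908·1752 / (3392·159.588) = 195.428 s⁻²
γ̇_max = sqrt(195.428) = 13.9796 s⁻¹
Solve γ̇ = πDN/h for N: N_max = γ̇_max·h/(π·D) = 13.9796 × 0.0056 / (π × 0.0664) = 0.375287 rev/s = 22.5172 rpm

value=22.52 rpm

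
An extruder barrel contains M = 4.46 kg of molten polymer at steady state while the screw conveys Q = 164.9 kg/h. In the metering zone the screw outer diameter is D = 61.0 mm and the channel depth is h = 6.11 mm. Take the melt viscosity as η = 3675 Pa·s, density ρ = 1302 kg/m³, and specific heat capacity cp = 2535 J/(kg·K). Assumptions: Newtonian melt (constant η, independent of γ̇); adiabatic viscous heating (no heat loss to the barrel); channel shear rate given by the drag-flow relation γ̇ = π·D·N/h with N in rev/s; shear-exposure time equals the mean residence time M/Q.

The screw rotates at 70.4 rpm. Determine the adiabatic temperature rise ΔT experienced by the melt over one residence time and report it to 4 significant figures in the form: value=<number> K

value=146.8 K

Q_s = Q / 3600 = 164.9 / 3600 = 0.0458056 kg/s
t_res = M / Q_s = 4.46 / 0.0458056 = 97.3681 s
Convert to SI: D = 0.061 m, h = 0.00611 m, N = 70.4/60 = 1.17333 rev/s
Shear rate: γ̇ = πDN/h = π·0.061·1.17333/0.00611 = 36.801 s⁻¹
Adiabatic rise: ΔT = η γ̇² t_res / (ρ cp) = 3675·(36.801)²·97.3681 / (1302·2535) = 146.827 K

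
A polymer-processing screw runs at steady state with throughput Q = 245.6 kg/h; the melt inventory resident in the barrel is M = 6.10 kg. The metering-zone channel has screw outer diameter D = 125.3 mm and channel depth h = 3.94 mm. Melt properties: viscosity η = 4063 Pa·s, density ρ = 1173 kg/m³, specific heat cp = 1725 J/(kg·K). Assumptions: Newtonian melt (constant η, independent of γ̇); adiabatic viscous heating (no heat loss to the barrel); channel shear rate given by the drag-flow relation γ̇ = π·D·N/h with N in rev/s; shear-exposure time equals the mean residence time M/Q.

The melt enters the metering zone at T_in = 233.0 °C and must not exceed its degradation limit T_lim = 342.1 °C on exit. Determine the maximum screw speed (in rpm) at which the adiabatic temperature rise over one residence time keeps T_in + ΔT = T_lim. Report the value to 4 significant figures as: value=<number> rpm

Convert throughput: Q = 245.6 kg/h = 245.6/3600 = 0.0682222 kg/s
t_res = M / Q_s = 6.10 / 0.0682222 = 89.4137 s
Convert to metres: D = 0.1253 m, h = 0.00394 m
ΔT_a = T_lim − T_in = 342.1 − 233.0 = 109.1 K
Invert ΔT = ηγ̇²t_res/(ρcp) for γ̇: γ̇_max² = ΔT_a ρ cp / (η t_res) = 109.1·1173·1725 / (4063·89.4137) = 607.661 s⁻²
γ̇_max = √607.661 = 24.6508 s⁻¹
N_max = γ̇_max h / (πD) = 24.6508·0.00394/(π·0.1253) = 0.246732 rev/s → ×60 = 14.8039 rpm

value=14.80 rpm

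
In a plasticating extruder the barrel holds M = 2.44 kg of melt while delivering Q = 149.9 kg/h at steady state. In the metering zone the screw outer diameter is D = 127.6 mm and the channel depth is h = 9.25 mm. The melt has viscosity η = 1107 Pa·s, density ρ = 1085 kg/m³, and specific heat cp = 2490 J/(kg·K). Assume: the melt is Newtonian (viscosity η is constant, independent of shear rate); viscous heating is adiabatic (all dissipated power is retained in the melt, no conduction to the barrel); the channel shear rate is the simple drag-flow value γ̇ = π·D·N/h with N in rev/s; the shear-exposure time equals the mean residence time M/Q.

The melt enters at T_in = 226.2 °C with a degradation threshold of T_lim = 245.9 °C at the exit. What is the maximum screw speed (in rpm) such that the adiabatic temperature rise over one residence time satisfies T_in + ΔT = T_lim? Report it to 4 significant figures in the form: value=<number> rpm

Throughput in SI: Q_s = 149.9 kg/h ÷ 3600 s/h = 0.0416389 kg/s
t_res = M / Q_s = 2.44 / 0.0416389 = 58.5991 s
Geometry in SI: D = 127.6 mm → 0.1276 m, h = 9.25 mm → 0.00925 m
Allowable rise: ΔT_a = T_lim − T_in = 245.9 − 226.2 = 19.7 K
Invert ΔT = ηγ̇²t_res/(ρcp) for γ̇: γ̇_max² = ΔT_a ρ cp / (η t_res) = 19.7·1085·2490 / (1107·58.5991) = 820.459 s⁻²
γ̇_max = √820.459 = 28.6437 s⁻¹
N_max = γ̇_max h / (πD) = 28.6437·0.00925/(π·0.1276) = 0.660952 rev/s → ×60 = 39.6571 rpm

value=39.66 rpm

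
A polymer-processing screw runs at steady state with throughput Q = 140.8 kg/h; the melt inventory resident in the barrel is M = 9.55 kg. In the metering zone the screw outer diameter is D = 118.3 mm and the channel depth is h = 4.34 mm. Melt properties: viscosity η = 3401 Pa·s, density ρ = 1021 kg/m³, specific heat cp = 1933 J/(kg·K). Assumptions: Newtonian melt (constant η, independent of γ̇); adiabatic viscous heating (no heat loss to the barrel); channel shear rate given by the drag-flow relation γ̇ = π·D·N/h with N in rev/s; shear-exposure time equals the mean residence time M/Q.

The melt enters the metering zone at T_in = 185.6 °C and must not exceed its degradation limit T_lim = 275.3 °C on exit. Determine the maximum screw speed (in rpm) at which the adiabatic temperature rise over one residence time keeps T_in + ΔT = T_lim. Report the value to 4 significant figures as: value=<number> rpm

Convert throughput: Q = 140.8 kg/h = 140.8/3600 = 0.0391111 kg/s
Mean residence time: t_res = M/Q_s = 9.55 kg / 0.0391111 kg/s = 244.176 s
D = 118.3 mm = 0.1183 m;  h = 4.34 mm = 0.00434 m
Allowable rise: ΔT_a = T_lim − T_in = 275.3 − 185.6 = 89.7 K
γ̇_max² = ΔT_a·ρ·cp/(η·t_res) = 89.7·1021·1933/(3401·244.176) = 213.177 s⁻²
γ̇_max = sqrt(213.177) = 14.6006 s⁻¹
Solve γ̇ = πDN/h for N: N_max = γ̇_max·h/(π·D) = 14.6006 × 0.00434 / (π × 0.1183) = 0.1705 rev/s = 10.23 rpm

value=10.23 rpm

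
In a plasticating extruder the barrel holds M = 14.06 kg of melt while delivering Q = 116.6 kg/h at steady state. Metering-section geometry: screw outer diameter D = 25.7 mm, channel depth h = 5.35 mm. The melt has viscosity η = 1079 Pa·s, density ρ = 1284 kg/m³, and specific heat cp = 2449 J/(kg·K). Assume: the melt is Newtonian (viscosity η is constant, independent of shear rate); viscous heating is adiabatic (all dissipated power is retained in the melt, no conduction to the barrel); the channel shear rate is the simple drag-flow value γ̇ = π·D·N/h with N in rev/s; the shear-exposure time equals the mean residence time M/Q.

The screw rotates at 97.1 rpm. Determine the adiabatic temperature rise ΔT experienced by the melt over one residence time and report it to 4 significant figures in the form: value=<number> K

Convert throughput: Q = 116.6 kg/h = 116.6/3600 = 0.0323889 kg/s
t_res = M / Q_s = 14.06 / 0.0323889 = 434.099 s
Geometry in metres: D = 25.7 mm → 0.0257 m, h = 5.35 mm → 0.00535 m; screw speed N = 97.1 rpm = 1.61833 rev/s
Shear rate: γ̇ = πDN/h = π·0.0257·1.61833/0.00535 = 24.4229 s⁻¹
ΔT = η·γ̇²·t_res / (ρ·cp) = 1079 · (24.4229)² · 434.099 / (1284 · 2449) = 88.8487 K

value=88.85 K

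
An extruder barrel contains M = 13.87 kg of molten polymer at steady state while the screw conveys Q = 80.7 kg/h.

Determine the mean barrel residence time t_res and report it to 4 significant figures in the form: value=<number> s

value=618.7 s

Q_s = Q / 3600 = 80.7 / 3600 = 0.0224167 kg/s
t_res = M / Q_s = 13.87 ÷ 0.0224167 = 618.736 s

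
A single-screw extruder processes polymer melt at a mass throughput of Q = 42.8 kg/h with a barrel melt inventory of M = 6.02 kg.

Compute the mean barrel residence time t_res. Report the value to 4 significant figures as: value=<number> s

value=506.4 s

Throughput in SI: Q_s = 42.8 kg/h ÷ 3600 s/h = 0.0118889 kg/s
t_res = M / Q_s = 6.02 ÷ 0.0118889 = 506.355 s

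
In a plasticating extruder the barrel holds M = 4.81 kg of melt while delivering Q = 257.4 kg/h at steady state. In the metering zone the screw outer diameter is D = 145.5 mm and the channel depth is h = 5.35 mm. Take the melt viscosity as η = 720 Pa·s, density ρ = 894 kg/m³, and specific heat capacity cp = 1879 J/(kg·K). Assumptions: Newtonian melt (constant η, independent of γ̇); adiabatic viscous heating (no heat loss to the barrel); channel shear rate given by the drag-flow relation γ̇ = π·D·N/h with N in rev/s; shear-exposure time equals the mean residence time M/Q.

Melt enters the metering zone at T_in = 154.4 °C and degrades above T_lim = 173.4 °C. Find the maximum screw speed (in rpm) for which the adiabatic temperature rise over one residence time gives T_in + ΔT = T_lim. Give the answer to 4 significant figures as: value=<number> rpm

Throughput in SI: Q_s = 257.4 kg/h ÷ 3600 s/h = 0.0715 kg/s
Mean residence time: t_res = M/Q_s = 4.81 kg / 0.0715 kg/s = 67.2727 s
Convert to metres: D = 0.1455 m, h = 0.00535 m
ΔT_a = T_lim − T_in = 173.4 − 154.4 = 19 K
γ̇_max² = ΔT_a·ρ·cp / (η·t_res) = [19 × 894 × 1879] / [720 × 67.2727] = 658.941 s⁻²
γ̇_max = √658.941 = 25.6698 s⁻¹
N_max = γ̇_max h / (πD) = 25.6698·0.00535/(π·0.1455) = 0.300444 rev/s → ×60 = 18.0267 rpm

value=18.03 rpm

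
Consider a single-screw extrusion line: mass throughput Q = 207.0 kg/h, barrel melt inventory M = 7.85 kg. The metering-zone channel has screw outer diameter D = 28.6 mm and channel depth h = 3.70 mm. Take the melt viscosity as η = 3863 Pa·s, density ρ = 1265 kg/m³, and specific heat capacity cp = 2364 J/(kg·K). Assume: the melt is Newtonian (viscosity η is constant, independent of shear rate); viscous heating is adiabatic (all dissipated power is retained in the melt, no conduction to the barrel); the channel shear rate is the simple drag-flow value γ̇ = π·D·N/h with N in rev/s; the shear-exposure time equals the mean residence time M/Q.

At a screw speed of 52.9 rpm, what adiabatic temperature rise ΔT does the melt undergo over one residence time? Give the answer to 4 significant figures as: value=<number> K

Throughput in SI: Q_s = 207.0 kg/h ÷ 3600 s/h = 0.0575 kg/s
Mean residence time: t_res = M/Q_s = 7.85 kg / 0.0575 kg/s = 136.522 s
Geometry in metres: D = 28.6 mm → 0.0286 m, h = 3.70 mm → 0.0037 m; screw speed N = 52.9 rpm = 0.881667 rev/s
γ̇ = π D N / h = (π)(0.0286)(0.881667) / 0.0037 = 21.4101 s⁻¹
Adiabatic rise: ΔT = η γ̇² t_res / (ρ cp) = 3863·(21.4101)²·136.522 / (1265·2364) = 80.8399 K

value=80.84 K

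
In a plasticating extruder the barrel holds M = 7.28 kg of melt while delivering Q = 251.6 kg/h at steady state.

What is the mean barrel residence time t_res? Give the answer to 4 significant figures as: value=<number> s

Convert throughput: Q = 251.6 kg/h = 251.6/3600 = 0.0698889 kg/s
t_res = M / Q_s = 7.28 / 0.0698889 = 104.165 s

value=104.2 s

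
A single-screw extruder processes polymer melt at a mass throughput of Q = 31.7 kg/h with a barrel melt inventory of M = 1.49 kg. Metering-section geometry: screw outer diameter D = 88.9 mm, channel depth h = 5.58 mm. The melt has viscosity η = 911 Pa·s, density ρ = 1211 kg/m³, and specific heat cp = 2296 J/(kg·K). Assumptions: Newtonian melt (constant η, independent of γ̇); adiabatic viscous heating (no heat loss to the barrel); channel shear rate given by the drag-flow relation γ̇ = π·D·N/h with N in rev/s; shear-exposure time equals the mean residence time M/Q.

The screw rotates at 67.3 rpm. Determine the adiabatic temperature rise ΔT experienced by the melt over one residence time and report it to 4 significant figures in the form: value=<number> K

value=174.7 K

Q_s = Q / 3600 = 31.7 / 3600 = 0.00880556 kg/s
t_res = M / Q_s = 1.49 ÷ 0.00880556 = 169.211 s
D = 88.9 mm = 0.0889 m;  h = 5.58 mm = 0.00558 m;  N = 67.3 rpm / 60 = 1.12167 rev/s
γ̇ = π·D·N / h = π · 0.0889 · 1.12167 / 0.00558 = 56.1411 s⁻¹
Adiabatic rise: ΔT = η γ̇² t_res / (ρ cp) = 911·(56.1411)²·169.211 / (1211·2296) = 174.741 K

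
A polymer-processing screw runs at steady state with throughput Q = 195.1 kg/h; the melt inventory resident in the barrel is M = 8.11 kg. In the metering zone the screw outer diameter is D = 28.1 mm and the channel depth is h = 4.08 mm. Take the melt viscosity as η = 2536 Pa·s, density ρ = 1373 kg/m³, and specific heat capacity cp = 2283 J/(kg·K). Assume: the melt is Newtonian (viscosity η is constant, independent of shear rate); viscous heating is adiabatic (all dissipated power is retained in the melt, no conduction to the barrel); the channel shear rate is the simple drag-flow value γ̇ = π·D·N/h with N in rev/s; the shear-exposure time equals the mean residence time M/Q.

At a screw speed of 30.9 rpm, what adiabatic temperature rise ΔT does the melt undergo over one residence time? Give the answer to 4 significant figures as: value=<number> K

value=15.03 K

Q_s = Q / 3600 = 195.1 / 3600 = 0.0541944 kg/s
t_res = M / Q_s = 8.11 ÷ 0.0541944 = 149.646 s
Convert to SI: D = 0.0281 m, h = 0.00408 m, N = 30.9/60 = 0.515 rev/s
Shear rate: γ̇ = πDN/h = π·0.0281·0.515/0.00408 = 11.143 s⁻¹
ΔT = η·γ̇²·t_res/(ρ·cp) = [2536 × 11.143² × 149.646] / [1373 × 2283] = 15.033 K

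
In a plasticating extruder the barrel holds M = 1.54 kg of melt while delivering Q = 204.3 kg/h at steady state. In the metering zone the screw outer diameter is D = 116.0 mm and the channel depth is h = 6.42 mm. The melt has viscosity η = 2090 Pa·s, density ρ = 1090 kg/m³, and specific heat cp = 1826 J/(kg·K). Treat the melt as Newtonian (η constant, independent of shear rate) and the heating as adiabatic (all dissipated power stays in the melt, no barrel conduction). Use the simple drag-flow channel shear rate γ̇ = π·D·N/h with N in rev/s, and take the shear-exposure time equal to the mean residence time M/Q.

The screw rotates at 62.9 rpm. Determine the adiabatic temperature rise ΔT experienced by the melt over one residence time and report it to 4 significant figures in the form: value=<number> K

Q_s = Q / 3600 = 204.3 / 3600 = 0.05675 kg/s
t_res = M / Q_s = 1.54 ÷ 0.05675 = 27.1366 s
Geometry in metres: D = 116.0 mm → 0.116 m, h = 6.42 mm → 0.00642 m; screw speed N = 62.9 rpm = 1.04833 rev/s
γ̇ = π D N / h = (π)(0.116)(1.04833) / 0.00642 = 59.5076 s⁻¹
ΔT = η·γ̇²·t_res / (ρ·cp) = 2090 · (59.5076)² · 27.1366 / (1090 · 1826) = 100.906 K

value=100.9 K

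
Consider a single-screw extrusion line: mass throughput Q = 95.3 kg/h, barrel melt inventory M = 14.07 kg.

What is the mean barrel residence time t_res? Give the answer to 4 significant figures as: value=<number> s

Q_s = Q / 3600 = 95.3 / 3600 = 0.0264722 kg/s
Mean residence time: t_res = M/Q_s = 14.07 kg / 0.0264722 kg/s = 531.501 s

value=531.5 s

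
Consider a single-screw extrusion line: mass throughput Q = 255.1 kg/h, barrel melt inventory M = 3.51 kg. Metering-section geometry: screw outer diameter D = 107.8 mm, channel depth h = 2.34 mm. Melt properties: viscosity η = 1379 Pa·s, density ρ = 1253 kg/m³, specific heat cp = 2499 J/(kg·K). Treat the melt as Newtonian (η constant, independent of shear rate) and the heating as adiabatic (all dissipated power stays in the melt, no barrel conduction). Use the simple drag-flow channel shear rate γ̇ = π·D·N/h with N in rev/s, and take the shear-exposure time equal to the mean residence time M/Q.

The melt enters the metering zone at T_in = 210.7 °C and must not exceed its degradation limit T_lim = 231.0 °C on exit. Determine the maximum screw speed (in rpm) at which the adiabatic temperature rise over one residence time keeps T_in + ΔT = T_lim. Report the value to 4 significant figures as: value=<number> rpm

Q_s = Q / 3600 = 255.1 / 3600 = 0.0708611 kg/s
Mean residence time: t_res = M/Q_s = 3.51 kg / 0.0708611 kg/s = 49.5335 s
Geometry in SI: D = 107.8 mm → 0.1078 m, h = 2.34 mm → 0.00234 m
ΔT_a = T_lim − T_in = 231.0 °C − 210.7 °C = 20.3 K
γ̇_max² = ΔT_a·ρ·cp / (η·t_res) = [20.3 × 1253 × 2499] / [1379 × 49.5335] = 930.572 s⁻²
Take the square root: γ̇_max = √(930.572) = 30.5053 s⁻¹
N_max = γ̇_max·h / (π·D) = 30.5053 · 0.00234 / (π · 0.1078) = 0.210777 rev/s = 12.6466 rpm

value=12.65 rpm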